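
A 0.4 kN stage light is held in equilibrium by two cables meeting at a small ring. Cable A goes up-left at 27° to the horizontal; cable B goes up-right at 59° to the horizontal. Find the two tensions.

T_A = 0.2065 kN, T_B = 0.3573 kN

ΣF_x = 0: −T_A·cos27° + T_B·cos59° = 0 → T_B = 1.72998·T_A.
ΣF_y = 0: T_A·sin27° + T_B·sin59° = 0.4.
Substitute: T_A·(0.45399 + 1.72998·0.857167) = 0.4 → T_A = 0.206519 ≈ 0.2065 kN.
Then T_B = 1.72998 × 0.206519 = 0.3573 kN.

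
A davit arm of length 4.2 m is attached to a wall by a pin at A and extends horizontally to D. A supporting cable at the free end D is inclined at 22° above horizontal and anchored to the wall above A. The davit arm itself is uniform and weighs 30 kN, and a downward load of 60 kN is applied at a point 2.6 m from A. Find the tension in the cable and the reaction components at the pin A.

ΣM about A: T·sin22°·4.2 − 30·2.1 − 60·2.6 = 0 → T = 219/(4.2·0.374607) = 139.193 ≈ 139.2 kN.
ΣF_x = 0: A_x − T·cos22° = 0 → A_x = 139.193 × 0.927184 = 129.1 kN.
ΣF_y = 0: A_y + T·sin22° − 30 − 60 = 0 → A_y = 90 − 139.193 × 0.374607 = 37.86 kN.

T = 139.2 kN, A_x = 129.1 kN, A_y = 37.86 kN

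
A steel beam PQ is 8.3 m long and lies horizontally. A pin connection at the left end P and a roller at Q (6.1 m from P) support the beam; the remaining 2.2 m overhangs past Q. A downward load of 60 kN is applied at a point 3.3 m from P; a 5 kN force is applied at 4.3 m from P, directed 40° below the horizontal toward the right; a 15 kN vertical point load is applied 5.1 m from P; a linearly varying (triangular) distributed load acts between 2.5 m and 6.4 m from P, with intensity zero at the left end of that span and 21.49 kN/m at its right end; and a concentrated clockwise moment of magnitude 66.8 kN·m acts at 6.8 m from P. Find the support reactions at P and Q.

Resultant of the triangular load: ½ × 21.49 × 3.9 = 41.9055 kN, acting at 5.1 m from P (one-third of the span from the peak).
ΣM about P: Q_y·6.1 − 60·3.3 − 5·sin40°·4.3 − 15·5.1 − (½·21.49·3.9)·5.1 − 66.8 = 0 → Q_y = 568.838/6.1 = 93.2521 ≈ 93.25 kN.
ΣF_y = 0: P_y + 93.2521 − 60 − 5·sin40° − 15 − ½·21.49·3.9 = 0 → P_y = 26.87 kN.
ΣF_x = 0: P_x + 5·cos40° = 0 → P_x = -3.830 kN.

P_x = -3.830 kN, P_y = 26.87 kN, Q_y = 93.25 kN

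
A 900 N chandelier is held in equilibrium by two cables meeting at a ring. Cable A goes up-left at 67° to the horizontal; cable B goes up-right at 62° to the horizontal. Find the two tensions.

ΣF_x = 0: −T_A·cos67° + T_B·cos62° = 0 → T_B = 0.832279·T_A.
ΣF_y = 0: T_A·sin67° + T_B·sin62° = 900.
Substitute: T_A·(0.920505 + 0.832279·0.882948) = 900 → T_A = 543.687 ≈ 543.7 N.
Then T_B = 0.832279 × 543.687 = 452.5 N.

T_A = 543.7 N, T_B = 452.5 N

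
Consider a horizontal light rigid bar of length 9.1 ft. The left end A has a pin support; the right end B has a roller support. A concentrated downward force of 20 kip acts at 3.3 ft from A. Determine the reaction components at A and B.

Taking moments about A: B_y·9.1 − 20·3.3 = 0 → B_y = 66/9.1 = 7.25275 ≈ 7.253 kip.
ΣF_y = 0: A_y + 7.25275 − 20 = 0 → A_y = 12.75 kip.
ΣF_x = 0: no horizontal applied forces, so A_x = 0.

A_x = 0, A_y = 12.75 kip, B_y = 7.253 kip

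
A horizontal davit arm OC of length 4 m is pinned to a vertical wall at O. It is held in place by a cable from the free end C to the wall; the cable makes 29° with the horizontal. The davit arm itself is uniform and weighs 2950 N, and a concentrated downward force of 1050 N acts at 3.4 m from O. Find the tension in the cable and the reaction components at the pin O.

T = 4883 N, O_x = 4271 N, O_y = 1632 N

ΣM about O: T·sin29°·4 − 2950·2 − 1050·3.4 = 0 → T = 9470/(4·0.48481) = 4883.36 ≈ 4883 N.
ΣF_x = 0: O_x − T·cos29° = 0 → O_x = 4883.36 × 0.87462 = 4271 N.
ΣF_y = 0: O_y + T·sin29° − 2950 − 1050 = 0 → O_y = 4000 − 4883.36 × 0.48481 = 1632 N.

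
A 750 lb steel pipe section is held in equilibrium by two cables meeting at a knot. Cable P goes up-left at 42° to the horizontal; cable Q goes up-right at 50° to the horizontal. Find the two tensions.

ΣF_x = 0: −T_P·cos42° + T_Q·cos50° = 0 → T_Q = 1.15613·T_P.
ΣF_y = 0: T_P·sin42° + T_Q·sin50° = 750.
Substitute: T_P·(0.669131 + 1.15613·0.766044) = 750 → T_P = 482.384 ≈ 482.4 lb.
Then T_Q = 1.15613 × 482.384 = 557.7 lb.

T_P = 482.4 lb, T_Q = 557.7 lb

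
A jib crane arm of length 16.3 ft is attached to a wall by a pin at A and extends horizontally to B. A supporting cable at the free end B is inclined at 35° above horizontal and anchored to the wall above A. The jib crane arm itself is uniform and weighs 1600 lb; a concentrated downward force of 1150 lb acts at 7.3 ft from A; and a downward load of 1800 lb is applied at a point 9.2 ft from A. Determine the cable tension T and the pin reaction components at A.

ΣM about A: T·sin35°·16.3 − 1600·8.15 − 1150·7.3 − 1800·9.2 = 0 → T = 37995/(16.3·0.573576) = 4063.95 ≈ 4064 lb.
ΣF_x = 0: A_x − T·cos35° = 0 → A_x = 4063.95 × 0.819152 = 3329 lb.
ΣF_y = 0: A_y + T·sin35° − 1600 − 1150 − 1800 = 0 → A_y = 4550 − 4063.95 × 0.573576 = 2219 lb.

T = 4064 lb, A_x = 3329 lb, A_y = 2219 lb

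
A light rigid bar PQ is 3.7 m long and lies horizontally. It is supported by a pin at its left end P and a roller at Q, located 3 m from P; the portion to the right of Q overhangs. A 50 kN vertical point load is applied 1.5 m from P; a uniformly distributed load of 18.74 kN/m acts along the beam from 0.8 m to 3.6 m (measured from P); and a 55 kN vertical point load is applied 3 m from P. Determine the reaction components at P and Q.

Resultant of the distributed load: 18.74 × 2.8 = 52.472 kN at 2.2 m from P.
Taking moments about P: Q_y·3 − 50·1.5 − (18.74·2.8)·2.2 − 55·3 = 0 → Q_y = 355.4384/3 = 118.479 ≈ 118.5 kN.
ΣF_y = 0: P_y + 118.479 − 50 − 18.74·2.8 − 55 = 0 → P_y = 38.99 kN.
ΣF_x = 0: no horizontal applied forces, so P_x = 0.

P_x = 0, P_y = 38.99 kN, Q_y = 118.5 kN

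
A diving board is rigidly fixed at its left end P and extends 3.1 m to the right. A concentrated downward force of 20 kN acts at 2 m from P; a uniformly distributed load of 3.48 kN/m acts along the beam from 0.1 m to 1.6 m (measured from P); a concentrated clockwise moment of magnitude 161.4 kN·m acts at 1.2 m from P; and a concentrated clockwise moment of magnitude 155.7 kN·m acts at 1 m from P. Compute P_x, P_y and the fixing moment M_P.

P_x = 0, P_y = 25.22 kN, M_P = 361.5 kN·m

Resultant of the distributed load: 3.48 × 1.5 = 5.22 kN at 0.85 m from P.
ΣF_x = 0: P_x = 0.
ΣF_y = 0: P_y − 20 − 3.48·1.5 = 0 → P_y = 25.22 kN.
ΣM about P: M_P − 20·2 − (3.48·1.5)·0.85 − 161.4 − 155.7 = 0 → M_P = 361.5 kN·m.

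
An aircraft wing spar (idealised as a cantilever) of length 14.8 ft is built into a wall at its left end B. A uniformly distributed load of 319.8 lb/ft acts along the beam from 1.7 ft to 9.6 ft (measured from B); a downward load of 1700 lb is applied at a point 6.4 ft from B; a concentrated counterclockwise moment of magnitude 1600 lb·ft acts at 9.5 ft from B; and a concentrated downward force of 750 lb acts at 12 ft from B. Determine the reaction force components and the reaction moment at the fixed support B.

B_x = 0, B_y = 4976 lb, M_B = 32550 lb·ft

Resultant of the distributed load: 319.8 × 7.9 = 2526.42 lb at 5.65 ft from B.
ΣF_x = 0: B_x = 0.
ΣF_y = 0: B_y − 319.8·7.9 − 1700 − 750 = 0 → B_y = 4976 lb.
ΣM about B: M_B − (319.8·7.9)·5.65 − 1700·6.4 + 1600 − 750·12 = 0 → M_B = 32550 lb·ft.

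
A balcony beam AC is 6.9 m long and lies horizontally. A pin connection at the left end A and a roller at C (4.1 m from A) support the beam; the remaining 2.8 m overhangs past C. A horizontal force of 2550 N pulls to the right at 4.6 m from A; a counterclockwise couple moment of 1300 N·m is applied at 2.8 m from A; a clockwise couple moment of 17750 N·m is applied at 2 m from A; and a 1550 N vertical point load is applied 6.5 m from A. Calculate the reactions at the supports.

ΣM about A: C_y·4.1 + 1300 − 17750 − 1550·6.5 = 0 → C_y = 26525/4.1 = 6469.51 ≈ 6470 N.
ΣF_y = 0: A_y + 6469.51 − 1550 = 0 → A_y = -4920 N.
ΣF_x = 0: A_x + 2550 = 0 → A_x = -2550 N.

A_x = -2550 N, A_y = -4920 N, C_y = 6470 N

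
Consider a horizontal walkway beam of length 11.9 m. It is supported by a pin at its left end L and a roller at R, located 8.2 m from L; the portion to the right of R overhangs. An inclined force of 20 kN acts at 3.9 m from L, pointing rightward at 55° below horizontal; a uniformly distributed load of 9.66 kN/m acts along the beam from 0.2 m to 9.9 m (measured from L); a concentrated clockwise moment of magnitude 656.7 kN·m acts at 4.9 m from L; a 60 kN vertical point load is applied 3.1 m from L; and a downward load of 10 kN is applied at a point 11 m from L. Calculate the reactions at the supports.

L_x = -11.47 kN, L_y = -1.597 kN, R_y = 181.7 kN

Resultant of the distributed load: 9.66 × 9.7 = 93.702 kN at 5.05 m from L.
Moments about L: R_y·8.2 − 20·sin55°·3.9 − (9.66·9.7)·5.05 − 656.7 − 60·3.1 − 10·11 = 0 → R_y = 1489.79/8.2 = 181.682 ≈ 181.7 kN.
ΣF_y = 0: L_y + 181.682 − 20·sin55° − 9.66·9.7 − 60 − 10 = 0 → L_y = -1.597 kN.
ΣF_x = 0: L_x + 20·cos55° = 0 → L_x = -11.47 kN.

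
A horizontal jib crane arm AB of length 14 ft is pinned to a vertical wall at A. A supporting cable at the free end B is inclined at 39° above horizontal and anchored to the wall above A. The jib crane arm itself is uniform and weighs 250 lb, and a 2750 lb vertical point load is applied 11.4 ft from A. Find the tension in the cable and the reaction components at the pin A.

ΣM about A: T·sin39°·14 − 250·7 − 2750·11.4 = 0 → T = 33100/(14·0.62932) = 3756.89 ≈ 3757 lb.
ΣF_x = 0: A_x − T·cos39° = 0 → A_x = 3756.89 × 0.777146 = 2920 lb.
ΣF_y = 0: A_y + T·sin39° − 250 − 2750 = 0 → A_y = 3000 − 3756.89 × 0.62932 = 635.7 lb.

T = 3757 lb, A_x = 2920 lb, A_y = 635.7 lb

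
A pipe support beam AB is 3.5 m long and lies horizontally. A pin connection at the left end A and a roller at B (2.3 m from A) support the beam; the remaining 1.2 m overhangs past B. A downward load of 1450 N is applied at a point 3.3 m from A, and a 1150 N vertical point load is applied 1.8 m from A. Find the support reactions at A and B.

A_x = 0, A_y = -380.4 N, B_y = 2980 N

Taking moments about A: B_y·2.3 − 1450·3.3 − 1150·1.8 = 0 → B_y = 6855/2.3 = 2980.43 ≈ 2980 N.
ΣF_y = 0: A_y + 2980.43 − 1450 − 1150 = 0 → A_y = -380.4 N.
ΣF_x = 0: no horizontal applied forces, so A_x = 0.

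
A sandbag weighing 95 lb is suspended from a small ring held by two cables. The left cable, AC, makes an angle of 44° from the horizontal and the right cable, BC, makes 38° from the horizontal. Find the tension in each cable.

ΣF_x = 0: −T_AC·cos44° + T_BC·cos38° = 0 → T_BC = 0.912855·T_AC.
ΣF_y = 0: T_AC·sin44° + T_BC·sin38° = 95.
Substitute: T_AC·(0.694658 + 0.912855·0.615661) = 95 → T_AC = 75.5968 ≈ 75.60 lb.
Then T_BC = 0.912855 × 75.5968 = 69.01 lb.

T_AC = 75.60 lb, T_BC = 69.01 lb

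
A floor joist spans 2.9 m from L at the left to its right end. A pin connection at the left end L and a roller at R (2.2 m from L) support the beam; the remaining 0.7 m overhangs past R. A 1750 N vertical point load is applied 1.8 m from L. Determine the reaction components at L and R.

L_x = 0, L_y = 318.2 N, R_y = 1432 N

Taking moments about L: R_y·2.2 − 1750·1.8 = 0 → R_y = 3150/2.2 = 1431.82 ≈ 1432 N.
ΣF_y = 0: L_y + 1431.82 − 1750 = 0 → L_y = 318.2 N.
ΣF_x = 0: no horizontal applied forces, so L_x = 0.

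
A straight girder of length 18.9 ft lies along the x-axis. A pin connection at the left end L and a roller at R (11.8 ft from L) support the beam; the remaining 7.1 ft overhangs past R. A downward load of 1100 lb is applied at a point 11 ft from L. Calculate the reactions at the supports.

Moments about L: R_y·11.8 − 1100·11 = 0 → R_y = 12100/11.8 = 1025.42 ≈ 1025 lb.
ΣF_y = 0: L_y + 1025.42 − 1100 = 0 → L_y = 74.58 lb.
ΣF_x = 0: no horizontal applied forces, so L_x = 0.

L_x = 0, L_y = 74.58 lb, R_y = 1025 lb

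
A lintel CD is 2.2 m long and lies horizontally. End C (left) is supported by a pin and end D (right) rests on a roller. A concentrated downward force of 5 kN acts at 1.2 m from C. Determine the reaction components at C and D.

C_x = 0, C_y = 2.273 kN, D_y = 2.727 kN

ΣM about C: D_y·2.2 − 5·1.2 = 0 → D_y = 6/2.2 = 2.72727 ≈ 2.727 kN.
ΣF_y = 0: C_y + 2.72727 − 5 = 0 → C_y = 2.273 kN.
ΣF_x = 0: no horizontal applied forces, so C_x = 0.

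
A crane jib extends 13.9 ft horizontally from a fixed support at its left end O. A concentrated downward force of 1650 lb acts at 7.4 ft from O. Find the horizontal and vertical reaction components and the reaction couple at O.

O_x = 0, O_y = 1650 lb, M_O = 12210 lb·ft

ΣF_x = 0: O_x = 0.
ΣF_y = 0: O_y − 1650 = 0 → O_y = 1650 lb.
ΣM about O: M_O − 1650·7.4 = 0 → M_O = 12210 lb·ft.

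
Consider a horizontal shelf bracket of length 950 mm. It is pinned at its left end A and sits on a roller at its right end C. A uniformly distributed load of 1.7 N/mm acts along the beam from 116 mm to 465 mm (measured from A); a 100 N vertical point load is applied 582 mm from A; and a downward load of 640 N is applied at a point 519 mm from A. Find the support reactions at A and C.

A_x = 0, A_y = 741.0 N, C_y = 592.3 N

Resultant of the distributed load: 1.7 × 349 = 593.3 N at 290.5 mm from A.
Moments about A: C_y·950 − (1.7·349)·290.5 − 100·582 − 640·519 = 0 → C_y = 562713.65/950 = 592.33 ≈ 592.3 N.
ΣF_y = 0: A_y + 592.33 − 1.7·349 − 100 − 640 = 0 → A_y = 741.0 N.
ΣF_x = 0: no horizontal applied forces, so A_x = 0.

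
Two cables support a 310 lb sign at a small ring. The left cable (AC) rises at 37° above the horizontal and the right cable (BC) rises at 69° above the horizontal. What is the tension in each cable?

T_AC = 115.6 lb, T_BC = 257.6 lb

ΣF_x = 0: −T_AC·cos37° + T_BC·cos69° = 0 → T_BC = 2.22853·T_AC.
ΣF_y = 0: T_AC·sin37° + T_BC·sin69° = 310.
Substitute: T_AC·(0.601815 + 2.22853·0.93358) = 310 → T_AC = 115.571 ≈ 115.6 lb.
Then T_BC = 2.22853 × 115.571 = 257.6 lb.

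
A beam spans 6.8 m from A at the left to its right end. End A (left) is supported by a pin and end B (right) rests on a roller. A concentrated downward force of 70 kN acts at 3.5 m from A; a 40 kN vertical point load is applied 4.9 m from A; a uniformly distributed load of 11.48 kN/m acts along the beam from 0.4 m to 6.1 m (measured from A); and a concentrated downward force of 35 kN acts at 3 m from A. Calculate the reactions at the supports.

Resultant of the distributed load: 11.48 × 5.7 = 65.436 kN at 3.25 m from A.
Taking moments about A: B_y·6.8 − 70·3.5 − 40·4.9 − (11.48·5.7)·3.25 − 35·3 = 0 → B_y = 758.667/6.8 = 111.569 ≈ 111.6 kN.
ΣF_y = 0: A_y + 111.569 − 70 − 40 − 11.48·5.7 − 35 = 0 → A_y = 98.87 kN.
ΣF_x = 0: no horizontal applied forces, so A_x = 0.

A_x = 0, A_y = 98.87 kN, B_y = 111.6 kN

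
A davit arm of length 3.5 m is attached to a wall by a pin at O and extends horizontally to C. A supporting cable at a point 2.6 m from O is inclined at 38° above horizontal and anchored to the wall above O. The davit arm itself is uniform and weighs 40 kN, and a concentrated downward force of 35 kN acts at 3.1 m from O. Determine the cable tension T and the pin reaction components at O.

ΣM about O: T·sin38°·2.6 − 40·1.75 − 35·3.1 = 0 → T = 178.5/(2.6·0.615661) = 111.512 ≈ 111.5 kN.
ΣF_x = 0: O_x − T·cos38° = 0 → O_x = 111.512 × 0.788011 = 87.87 kN.
ΣF_y = 0: O_y + T·sin38° − 40 − 35 = 0 → O_y = 75 − 111.512 × 0.615661 = 6.346 kN.

T = 111.5 kN, O_x = 87.87 kN, O_y = 6.346 kN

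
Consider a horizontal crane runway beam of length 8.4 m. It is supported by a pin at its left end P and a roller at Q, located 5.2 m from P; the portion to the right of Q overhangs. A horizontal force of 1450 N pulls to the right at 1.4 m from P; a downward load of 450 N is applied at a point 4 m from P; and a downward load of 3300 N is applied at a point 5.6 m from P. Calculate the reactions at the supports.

P_x = -1450 N, P_y = -150.0 N, Q_y = 3900 N

ΣM about P: Q_y·5.2 − 450·4 − 3300·5.6 = 0 → Q_y = 20280/5.2 = 3900 N.
ΣF_y = 0: P_y + 3900 − 450 − 3300 = 0 → P_y = -150.0 N.
ΣF_x = 0: P_x + 1450 = 0 → P_x = -1450 N.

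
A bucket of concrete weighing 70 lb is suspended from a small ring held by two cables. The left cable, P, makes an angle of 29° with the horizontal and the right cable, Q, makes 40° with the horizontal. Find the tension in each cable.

T_P = 57.44 lb, T_Q = 65.58 lb

ΣF_x = 0: −T_P·cos29° + T_Q·cos40° = 0 → T_Q = 1.14173·T_P.
ΣF_y = 0: T_P·sin29° + T_Q·sin40° = 70.
Substitute: T_P·(0.48481 + 1.14173·0.642788) = 70 → T_P = 57.4382 ≈ 57.44 lb.
Then T_Q = 1.14173 × 57.4382 = 65.58 lb.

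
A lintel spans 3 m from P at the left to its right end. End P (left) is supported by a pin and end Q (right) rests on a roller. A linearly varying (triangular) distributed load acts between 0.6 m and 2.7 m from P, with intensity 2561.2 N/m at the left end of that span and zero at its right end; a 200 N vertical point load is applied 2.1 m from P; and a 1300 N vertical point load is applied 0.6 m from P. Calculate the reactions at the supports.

Resultant of the triangular load: ½ × 2561.2 × 2.1 = 2689.26 N, acting at 1.3 m from P (one-third of the span from the peak).
Taking moments about P: Q_y·3 − (½·2561.2·2.1)·1.3 − 200·2.1 − 1300·0.6 = 0 → Q_y = 4696.038/3 = 1565.35 ≈ 1565 N.
ΣF_y = 0: P_y + 1565.35 − ½·2561.2·2.1 − 200 − 1300 = 0 → P_y = 2624 N.
ΣF_x = 0: no horizontal applied forces, so P_x = 0.

P_x = 0, P_y = 2624 N, Q_y = 1565 N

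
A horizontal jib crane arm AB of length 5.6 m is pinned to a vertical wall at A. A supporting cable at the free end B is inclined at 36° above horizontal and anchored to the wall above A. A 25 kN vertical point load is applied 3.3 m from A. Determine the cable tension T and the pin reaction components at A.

T = 25.06 kN, A_x = 20.28 kN, A_y = 10.27 kN

ΣM about A: T·sin36°·5.6 − 25·3.3 = 0 → T = 82.5/(5.6·0.587785) = 25.0638 ≈ 25.06 kN.
ΣF_x = 0: A_x − T·cos36° = 0 → A_x = 25.0638 × 0.809017 = 20.28 kN.
ΣF_y = 0: A_y + T·sin36° − 25 = 0 → A_y = 25 − 25.0638 × 0.587785 = 10.27 kN.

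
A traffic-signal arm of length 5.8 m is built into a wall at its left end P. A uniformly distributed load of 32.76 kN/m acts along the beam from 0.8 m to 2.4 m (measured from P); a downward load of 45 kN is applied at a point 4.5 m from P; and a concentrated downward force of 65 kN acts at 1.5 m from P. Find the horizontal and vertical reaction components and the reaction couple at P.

P_x = 0, P_y = 162.4 kN, M_P = 383.9 kN·m

Resultant of the distributed load: 32.76 × 1.6 = 52.416 kN at 1.6 m from P.
ΣF_x = 0: P_x = 0.
ΣF_y = 0: P_y − 32.76·1.6 − 45 − 65 = 0 → P_y = 162.4 kN.
ΣM about P: M_P − (32.76·1.6)·1.6 − 45·4.5 − 65·1.5 = 0 → M_P = 383.9 kN·m.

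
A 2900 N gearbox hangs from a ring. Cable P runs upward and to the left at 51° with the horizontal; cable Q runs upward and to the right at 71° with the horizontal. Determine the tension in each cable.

ΣF_x = 0: −T_P·cos51° + T_Q·cos71° = 0 → T_Q = 1.93299·T_P.
ΣF_y = 0: T_P·sin51° + T_Q·sin71° = 2900.
Substitute: T_P·(0.777146 + 1.93299·0.945519) = 2900 → T_P = 1113.32 ≈ 1113 N.
Then T_Q = 1.93299 × 1113.32 = 2152 N.

T_P = 1113 N, T_Q = 2152 N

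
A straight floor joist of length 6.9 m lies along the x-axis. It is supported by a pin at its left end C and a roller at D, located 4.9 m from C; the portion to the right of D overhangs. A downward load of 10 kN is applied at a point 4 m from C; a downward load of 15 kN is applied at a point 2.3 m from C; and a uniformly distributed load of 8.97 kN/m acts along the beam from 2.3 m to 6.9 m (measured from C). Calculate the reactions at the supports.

Resultant of the distributed load: 8.97 × 4.6 = 41.262 kN at 4.6 m from C.
Moments about C: D_y·4.9 − 10·4 − 15·2.3 − (8.97·4.6)·4.6 = 0 → D_y = 264.3052/4.9 = 53.9398 ≈ 53.94 kN.
ΣF_y = 0: C_y + 53.9398 − 10 − 15 − 8.97·4.6 = 0 → C_y = 12.32 kN.
ΣF_x = 0: no horizontal applied forces, so C_x = 0.

C_x = 0, C_y = 12.32 kN, D_y = 53.94 kN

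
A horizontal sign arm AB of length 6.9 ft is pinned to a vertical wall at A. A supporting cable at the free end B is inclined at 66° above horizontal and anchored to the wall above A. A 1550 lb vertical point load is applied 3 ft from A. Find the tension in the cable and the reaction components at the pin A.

T = 737.7 lb, A_x = 300.0 lb, A_y = 876.1 lb

ΣM about A: T·sin66°·6.9 − 1550·3 = 0 → T = 4650/(6.9·0.913545) = 737.69 ≈ 737.7 lb.
ΣF_x = 0: A_x − T·cos66° = 0 → A_x = 737.69 × 0.406737 = 300.0 lb.
ΣF_y = 0: A_y + T·sin66° − 1550 = 0 → A_y = 1550 − 737.69 × 0.913545 = 876.1 lb.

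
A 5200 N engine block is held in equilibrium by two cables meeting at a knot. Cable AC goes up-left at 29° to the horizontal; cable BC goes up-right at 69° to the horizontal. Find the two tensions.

T_AC = 1882 N, T_BC = 4593 N

ΣF_x = 0: −T_AC·cos29° + T_BC·cos69° = 0 → T_BC = 2.44056·T_AC.
ΣF_y = 0: T_AC·sin29° + T_BC·sin69° = 5200.
Substitute: T_AC·(0.48481 + 2.44056·0.93358) = 5200 → T_AC = 1881.83 ≈ 1882 N.
Then T_BC = 2.44056 × 1881.83 = 4593 N.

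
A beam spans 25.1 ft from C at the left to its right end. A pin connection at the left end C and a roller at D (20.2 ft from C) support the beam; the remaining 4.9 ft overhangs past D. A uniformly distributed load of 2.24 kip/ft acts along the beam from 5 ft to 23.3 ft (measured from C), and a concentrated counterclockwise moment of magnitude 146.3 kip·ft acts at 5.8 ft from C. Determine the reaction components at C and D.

Resultant of the distributed load: 2.24 × 18.3 = 40.992 kip at 14.15 ft from C.
Moments about C: D_y·20.2 − (2.24·18.3)·14.15 + 146.3 = 0 → D_y = 433.7368/20.2 = 21.4721 ≈ 21.47 kip.
ΣF_y = 0: C_y + 21.4721 − 2.24·18.3 = 0 → C_y = 19.52 kip.
ΣF_x = 0: no horizontal applied forces, so C_x = 0.

C_x = 0, C_y = 19.52 kip, D_y = 21.47 kip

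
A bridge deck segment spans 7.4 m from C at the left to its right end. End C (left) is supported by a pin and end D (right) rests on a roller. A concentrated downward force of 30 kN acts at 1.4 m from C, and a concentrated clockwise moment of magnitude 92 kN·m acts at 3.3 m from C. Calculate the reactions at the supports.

ΣM about C: D_y·7.4 − 30·1.4 − 92 = 0 → D_y = 134/7.4 = 18.1081 ≈ 18.11 kN.
ΣF_y = 0: C_y + 18.1081 − 30 = 0 → C_y = 11.89 kN.
ΣF_x = 0: no horizontal applied forces, so C_x = 0.

C_x = 0, C_y = 11.89 kN, D_y = 18.11 kN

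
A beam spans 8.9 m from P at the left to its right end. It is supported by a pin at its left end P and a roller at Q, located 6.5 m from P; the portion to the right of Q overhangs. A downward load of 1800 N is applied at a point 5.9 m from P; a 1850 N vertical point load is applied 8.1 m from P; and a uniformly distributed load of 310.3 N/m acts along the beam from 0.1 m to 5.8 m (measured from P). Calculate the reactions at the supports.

Resultant of the distributed load: 310.3 × 5.7 = 1768.71 N at 2.95 m from P.
Moments about P: Q_y·6.5 − 1800·5.9 − 1850·8.1 − (310.3·5.7)·2.95 = 0 → Q_y = 30822.6945/6.5 = 4741.95 ≈ 4742 N.
ΣF_y = 0: P_y + 4741.95 − 1800 − 1850 − 310.3·5.7 = 0 → P_y = 676.8 N.
ΣF_x = 0: no horizontal applied forces, so P_x = 0.

P_x = 0, P_y = 676.8 N, Q_y = 4742 N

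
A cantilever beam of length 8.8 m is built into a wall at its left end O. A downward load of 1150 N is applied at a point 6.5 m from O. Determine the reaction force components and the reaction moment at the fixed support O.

ΣF_x = 0: O_x = 0.
ΣF_y = 0: O_y − 1150 = 0 → O_y = 1150 N.
ΣM about O: M_O − 1150·6.5 = 0 → M_O = 7475 N·m.

O_x = 0, O_y = 1150 N, M_O = 7475 N·m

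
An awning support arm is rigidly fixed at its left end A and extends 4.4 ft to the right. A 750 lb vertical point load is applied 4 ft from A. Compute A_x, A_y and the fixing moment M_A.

A_x = 0, A_y = 750.0 lb, M_A = 3000 lb·ft

ΣF_x = 0: A_x = 0.
ΣF_y = 0: A_y − 750 = 0 → A_y = 750.0 lb.
ΣM about A: M_A − 750·4 = 0 → M_A = 3000 lb·ft.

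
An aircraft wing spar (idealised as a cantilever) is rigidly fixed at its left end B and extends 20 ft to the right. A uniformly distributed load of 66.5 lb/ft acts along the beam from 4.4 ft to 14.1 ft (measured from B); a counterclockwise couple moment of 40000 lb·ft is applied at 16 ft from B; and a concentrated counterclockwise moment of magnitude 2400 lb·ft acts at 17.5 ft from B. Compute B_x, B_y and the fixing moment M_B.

Resultant of the distributed load: 66.5 × 9.7 = 645.05 lb at 9.25 ft from B.
ΣF_x = 0: B_x = 0.
ΣF_y = 0: B_y − 66.5·9.7 = 0 → B_y = 645.0 lb.
ΣM about B: M_B − (66.5·9.7)·9.25 + 40000 + 2400 = 0 → M_B = -36430 lb·ft.

B_x = 0, B_y = 645.0 lb, M_B = -36430 lb·ft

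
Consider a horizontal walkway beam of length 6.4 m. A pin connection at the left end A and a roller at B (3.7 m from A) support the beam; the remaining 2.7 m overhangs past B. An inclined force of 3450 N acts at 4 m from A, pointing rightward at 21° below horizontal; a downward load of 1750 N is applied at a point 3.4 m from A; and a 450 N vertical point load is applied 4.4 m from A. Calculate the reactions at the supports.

A_x = -3221 N, A_y = -43.49 N, B_y = 3480 N

Moments about A: B_y·3.7 − 3450·sin21°·4 − 1750·3.4 − 450·4.4 = 0 → B_y = 12875.5/3.7 = 3479.86 ≈ 3480 N.
ΣF_y = 0: A_y + 3479.86 − 3450·sin21° − 1750 − 450 = 0 → A_y = -43.49 N.
ΣF_x = 0: A_x + 3450·cos21° = 0 → A_x = -3221 N.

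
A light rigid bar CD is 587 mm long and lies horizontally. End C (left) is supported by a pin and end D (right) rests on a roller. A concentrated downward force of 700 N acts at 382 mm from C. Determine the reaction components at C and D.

C_x = 0, C_y = 244.5 N, D_y = 455.5 N

Moments about C: D_y·587 − 700·382 = 0 → D_y = 267400/587 = 455.537 ≈ 455.5 N.
ΣF_y = 0: C_y + 455.537 − 700 = 0 → C_y = 244.5 N.
ΣF_x = 0: no horizontal applied forces, so C_x = 0.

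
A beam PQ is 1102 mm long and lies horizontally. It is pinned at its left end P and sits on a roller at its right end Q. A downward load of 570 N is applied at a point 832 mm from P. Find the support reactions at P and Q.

P_x = 0, P_y = 139.7 N, Q_y = 430.3 N

Moments about P: Q_y·1102 − 570·832 = 0 → Q_y = 474240/1102 = 430.345 ≈ 430.3 N.
ΣF_y = 0: P_y + 430.345 − 570 = 0 → P_y = 139.7 N.
ΣF_x = 0: no horizontal applied forces, so P_x = 0.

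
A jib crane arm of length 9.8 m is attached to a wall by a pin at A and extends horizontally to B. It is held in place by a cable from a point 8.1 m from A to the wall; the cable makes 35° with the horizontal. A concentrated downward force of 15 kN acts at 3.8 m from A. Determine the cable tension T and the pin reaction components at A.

T = 12.27 kN, A_x = 10.05 kN, A_y = 7.963 kN

ΣM about A: T·sin35°·8.1 − 15·3.8 = 0 → T = 57/(8.1·0.573576) = 12.2687 ≈ 12.27 kN.
ΣF_x = 0: A_x − T·cos35° = 0 → A_x = 12.2687 × 0.819152 = 10.05 kN.
ΣF_y = 0: A_y + T·sin35° − 15 = 0 → A_y = 15 − 12.2687 × 0.573576 = 7.963 kN.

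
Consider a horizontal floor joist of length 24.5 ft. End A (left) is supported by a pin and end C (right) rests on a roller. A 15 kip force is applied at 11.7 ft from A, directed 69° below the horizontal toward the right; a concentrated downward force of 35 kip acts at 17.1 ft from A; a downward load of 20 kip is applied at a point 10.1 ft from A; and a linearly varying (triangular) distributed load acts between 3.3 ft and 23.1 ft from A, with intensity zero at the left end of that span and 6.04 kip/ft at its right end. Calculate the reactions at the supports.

Resultant of the triangular load: ½ × 6.04 × 19.8 = 59.796 kip, acting at 16.5 ft from A (one-third of the span from the peak).
Moments about A: C_y·24.5 − 15·sin69°·11.7 − 35·17.1 − 20·10.1 − (½·6.04·19.8)·16.5 = 0 → C_y = 1950.98/24.5 = 79.6318 ≈ 79.63 kip.
ΣF_y = 0: A_y + 79.6318 − 15·sin69° − 35 − 20 − ½·6.04·19.8 = 0 → A_y = 49.17 kip.
ΣF_x = 0: A_x + 15·cos69° = 0 → A_x = -5.376 kip.

A_x = -5.376 kip, A_y = 49.17 kip, C_y = 79.63 kip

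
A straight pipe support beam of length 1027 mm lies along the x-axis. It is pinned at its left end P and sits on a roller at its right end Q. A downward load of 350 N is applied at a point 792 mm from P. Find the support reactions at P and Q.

Taking moments about P: Q_y·1027 − 350·792 = 0 → Q_y = 277200/1027 = 269.912 ≈ 269.9 N.
ΣF_y = 0: P_y + 269.912 − 350 = 0 → P_y = 80.09 N.
ΣF_x = 0: no horizontal applied forces, so P_x = 0.

P_x = 0, P_y = 80.09 N, Q_y = 269.9 N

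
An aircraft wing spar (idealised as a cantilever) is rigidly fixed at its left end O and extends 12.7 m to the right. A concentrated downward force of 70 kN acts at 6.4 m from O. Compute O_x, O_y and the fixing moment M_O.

O_x = 0, O_y = 70.00 kN, M_O = 448.0 kN·m

ΣF_x = 0: O_x = 0.
ΣF_y = 0: O_y − 70 = 0 → O_y = 70.00 kN.
ΣM about O: M_O − 70·6.4 = 0 → M_O = 448.0 kN·m.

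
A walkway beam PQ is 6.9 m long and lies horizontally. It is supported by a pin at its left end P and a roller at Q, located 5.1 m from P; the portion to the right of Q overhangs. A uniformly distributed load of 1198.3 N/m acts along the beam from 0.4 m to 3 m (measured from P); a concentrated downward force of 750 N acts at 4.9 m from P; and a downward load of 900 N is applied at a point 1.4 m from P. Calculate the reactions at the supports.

Resultant of the distributed load: 1198.3 × 2.6 = 3115.58 N at 1.7 m from P.
Moments about P: Q_y·5.1 − (1198.3·2.6)·1.7 − 750·4.9 − 900·1.4 = 0 → Q_y = 10231.486/5.1 = 2006.17 ≈ 2006 N.
ΣF_y = 0: P_y + 2006.17 − 1198.3·2.6 − 750 − 900 = 0 → P_y = 2759 N.
ΣF_x = 0: no horizontal applied forces, so P_x = 0.

P_x = 0, P_y = 2759 N, Q_y = 2006 N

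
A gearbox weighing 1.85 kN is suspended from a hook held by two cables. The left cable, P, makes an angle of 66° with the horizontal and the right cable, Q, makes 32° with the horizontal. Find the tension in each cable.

T_P = 1.584 kN, T_Q = 0.7599 kN

ΣF_x = 0: −T_P·cos66° + T_Q·cos32° = 0 → T_Q = 0.479615·T_P.
ΣF_y = 0: T_P·sin66° + T_Q·sin32° = 1.85.
Substitute: T_P·(0.913545 + 0.479615·0.529919) = 1.85 → T_P = 1.58431 ≈ 1.584 kN.
Then T_Q = 0.479615 × 1.58431 = 0.7599 kN.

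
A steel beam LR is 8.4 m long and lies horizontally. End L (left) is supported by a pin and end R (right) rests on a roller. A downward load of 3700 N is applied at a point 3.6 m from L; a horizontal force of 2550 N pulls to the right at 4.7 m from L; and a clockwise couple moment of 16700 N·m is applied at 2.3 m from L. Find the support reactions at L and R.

L_x = -2550 N, L_y = 126.2 N, R_y = 3574 N

Moments about L: R_y·8.4 − 3700·3.6 − 16700 = 0 → R_y = 30020/8.4 = 3573.81 ≈ 3574 N.
ΣF_y = 0: L_y + 3573.81 − 3700 = 0 → L_y = 126.2 N.
ΣF_x = 0: L_x + 2550 = 0 → L_x = -2550 N.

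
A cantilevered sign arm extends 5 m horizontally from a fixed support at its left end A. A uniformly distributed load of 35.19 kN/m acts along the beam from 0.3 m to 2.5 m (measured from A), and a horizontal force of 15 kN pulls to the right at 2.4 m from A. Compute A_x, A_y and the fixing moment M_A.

Resultant of the distributed load: 35.19 × 2.2 = 77.418 kN at 1.4 m from A.
ΣF_x = 0: A_x + 15 = 0 → A_x = -15.00 kN.
ΣF_y = 0: A_y − 35.19·2.2 = 0 → A_y = 77.42 kN.
ΣM about A: M_A − (35.19·2.2)·1.4 = 0 → M_A = 108.4 kN·m.

A_x = -15.00 kN, A_y = 77.42 kN, M_A = 108.4 kN·m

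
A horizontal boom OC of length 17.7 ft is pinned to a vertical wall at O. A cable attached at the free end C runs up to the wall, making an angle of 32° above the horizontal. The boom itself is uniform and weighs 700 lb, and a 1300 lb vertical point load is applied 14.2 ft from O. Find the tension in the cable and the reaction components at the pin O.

ΣM about O: T·sin32°·17.7 − 700·8.85 − 1300·14.2 = 0 → T = 24655/(17.7·0.529919) = 2628.59 ≈ 2629 lb.
ΣF_x = 0: O_x − T·cos32° = 0 → O_x = 2628.59 × 0.848048 = 2229 lb.
ΣF_y = 0: O_y + T·sin32° − 700 − 1300 = 0 → O_y = 2000 − 2628.59 × 0.529919 = 607.1 lb.

T = 2629 lb, O_x = 2229 lb, O_y = 607.1 lb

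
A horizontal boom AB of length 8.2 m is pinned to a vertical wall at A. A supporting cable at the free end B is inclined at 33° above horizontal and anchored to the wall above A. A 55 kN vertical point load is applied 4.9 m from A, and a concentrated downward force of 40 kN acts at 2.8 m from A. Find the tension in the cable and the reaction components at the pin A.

T = 85.42 kN, A_x = 71.64 kN, A_y = 48.48 kN

ΣM about A: T·sin33°·8.2 − 55·4.9 − 40·2.8 = 0 → T = 381.5/(8.2·0.544639) = 85.4224 ≈ 85.42 kN.
ΣF_x = 0: A_x − T·cos33° = 0 → A_x = 85.4224 × 0.838671 = 71.64 kN.
ΣF_y = 0: A_y + T·sin33° − 55 − 40 = 0 → A_y = 95 − 85.4224 × 0.544639 = 48.48 kN.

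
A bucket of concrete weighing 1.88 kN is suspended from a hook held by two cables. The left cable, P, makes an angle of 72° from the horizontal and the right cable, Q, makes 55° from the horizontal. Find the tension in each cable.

T_P = 1.350 kN, T_Q = 0.7274 kN

ΣF_x = 0: −T_P·cos72° + T_Q·cos55° = 0 → T_Q = 0.538755·T_P.
ΣF_y = 0: T_P·sin72° + T_Q·sin55° = 1.88.
Substitute: T_P·(0.951057 + 0.538755·0.819152) = 1.88 → T_P = 1.35021 ≈ 1.350 kN.
Then T_Q = 0.538755 × 1.35021 = 0.7274 kN.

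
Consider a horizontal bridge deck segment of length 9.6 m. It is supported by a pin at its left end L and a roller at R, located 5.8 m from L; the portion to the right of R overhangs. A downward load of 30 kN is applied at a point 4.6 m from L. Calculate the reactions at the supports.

Moments about L: R_y·5.8 − 30·4.6 = 0 → R_y = 138/5.8 = 23.7931 ≈ 23.79 kN.
ΣF_y = 0: L_y + 23.7931 − 30 = 0 → L_y = 6.207 kN.
ΣF_x = 0: no horizontal applied forces, so L_x = 0.

L_x = 0, L_y = 6.207 kN, R_y = 23.79 kN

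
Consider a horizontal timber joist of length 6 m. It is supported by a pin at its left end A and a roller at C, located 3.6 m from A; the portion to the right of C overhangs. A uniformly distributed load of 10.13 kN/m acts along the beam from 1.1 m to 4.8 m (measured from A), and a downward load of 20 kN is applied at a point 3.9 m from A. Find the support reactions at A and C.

Resultant of the distributed load: 10.13 × 3.7 = 37.481 kN at 2.95 m from A.
Moments about A: C_y·3.6 − (10.13·3.7)·2.95 − 20·3.9 = 0 → C_y = 188.56895/3.6 = 52.3803 ≈ 52.38 kN.
ΣF_y = 0: A_y + 52.3803 − 10.13·3.7 − 20 = 0 → A_y = 5.101 kN.
ΣF_x = 0: no horizontal applied forces, so A_x = 0.

A_x = 0, A_y = 5.101 kN, C_y = 52.38 kN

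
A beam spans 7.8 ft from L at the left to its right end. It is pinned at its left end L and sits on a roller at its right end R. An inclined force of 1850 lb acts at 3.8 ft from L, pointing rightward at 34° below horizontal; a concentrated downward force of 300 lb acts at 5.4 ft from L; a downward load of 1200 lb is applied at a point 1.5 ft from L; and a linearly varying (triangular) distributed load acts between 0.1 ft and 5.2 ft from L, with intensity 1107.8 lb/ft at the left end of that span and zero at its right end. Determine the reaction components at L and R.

L_x = -1534 lb, L_y = 3765 lb, R_y = 1594 lb

Resultant of the triangular load: ½ × 1107.8 × 5.1 = 2824.89 lb, acting at 1.8 ft from L (one-third of the span from the peak).
Moments about L: R_y·7.8 − 1850·sin34°·3.8 − 300·5.4 − 1200·1.5 − (½·1107.8·5.1)·1.8 = 0 → R_y = 12435.9/7.8 = 1594.35 ≈ 1594 lb.
ΣF_y = 0: L_y + 1594.35 − 1850·sin34° − 300 − 1200 − ½·1107.8·5.1 = 0 → L_y = 3765 lb.
ΣF_x = 0: L_x + 1850·cos34° = 0 → L_x = -1534 lb.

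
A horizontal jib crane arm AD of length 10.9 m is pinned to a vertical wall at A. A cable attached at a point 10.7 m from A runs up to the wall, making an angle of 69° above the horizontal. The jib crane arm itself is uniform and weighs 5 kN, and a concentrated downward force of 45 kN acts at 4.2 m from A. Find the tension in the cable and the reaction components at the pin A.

T = 21.65 kN, A_x = 7.758 kN, A_y = 29.79 kN

ΣM about A: T·sin69°·10.7 − 5·5.45 − 45·4.2 = 0 → T = 216.25/(10.7·0.93358) = 21.6482 ≈ 21.65 kN.
ΣF_x = 0: A_x − T·cos69° = 0 → A_x = 21.6482 × 0.358368 = 7.758 kN.
ΣF_y = 0: A_y + T·sin69° − 5 − 45 = 0 → A_y = 50 − 21.6482 × 0.93358 = 29.79 kN.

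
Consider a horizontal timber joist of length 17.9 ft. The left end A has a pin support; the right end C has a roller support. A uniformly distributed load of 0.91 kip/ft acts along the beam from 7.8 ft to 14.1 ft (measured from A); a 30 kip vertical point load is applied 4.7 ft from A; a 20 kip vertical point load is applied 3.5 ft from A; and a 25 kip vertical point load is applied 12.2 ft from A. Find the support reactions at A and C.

Resultant of the distributed load: 0.91 × 6.3 = 5.733 kip at 10.95 ft from A.
ΣM about A: C_y·17.9 − (0.91·6.3)·10.95 − 30·4.7 − 20·3.5 − 25·12.2 = 0 → C_y = 578.77635/17.9 = 32.3339 ≈ 32.33 kip.
ΣF_y = 0: A_y + 32.3339 − 0.91·6.3 − 30 − 20 − 25 = 0 → A_y = 48.40 kip.
ΣF_x = 0: no horizontal applied forces, so A_x = 0.

A_x = 0, A_y = 48.40 kip, C_y = 32.33 kip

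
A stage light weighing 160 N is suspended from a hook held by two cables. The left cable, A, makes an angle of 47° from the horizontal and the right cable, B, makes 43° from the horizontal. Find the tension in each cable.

T_A = 117.0 N, T_B = 109.1 N

ΣF_x = 0: −T_A·cos47° + T_B·cos43° = 0 → T_B = 0.932515·T_A.
ΣF_y = 0: T_A·sin47° + T_B·sin43° = 160.
Substitute: T_A·(0.731354 + 0.932515·0.681998) = 160 → T_A = 117.017 ≈ 117.0 N.
Then T_B = 0.932515 × 117.017 = 109.1 N.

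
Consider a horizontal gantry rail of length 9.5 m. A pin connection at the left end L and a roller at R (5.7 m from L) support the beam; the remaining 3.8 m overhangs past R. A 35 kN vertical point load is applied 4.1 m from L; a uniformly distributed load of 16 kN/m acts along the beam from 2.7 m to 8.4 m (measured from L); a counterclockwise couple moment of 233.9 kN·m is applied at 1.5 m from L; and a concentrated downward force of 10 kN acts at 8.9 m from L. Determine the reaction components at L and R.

Resultant of the distributed load: 16 × 5.7 = 91.2 kN at 5.55 m from L.
ΣM about L: R_y·5.7 − 35·4.1 − (16·5.7)·5.55 + 233.9 − 10·8.9 = 0 → R_y = 504.76/5.7 = 88.5544 ≈ 88.55 kN.
ΣF_y = 0: L_y + 88.5544 − 35 − 16·5.7 − 10 = 0 → L_y = 47.65 kN.
ΣF_x = 0: no horizontal applied forces, so L_x = 0.

L_x = 0, L_y = 47.65 kN, R_y = 88.55 kN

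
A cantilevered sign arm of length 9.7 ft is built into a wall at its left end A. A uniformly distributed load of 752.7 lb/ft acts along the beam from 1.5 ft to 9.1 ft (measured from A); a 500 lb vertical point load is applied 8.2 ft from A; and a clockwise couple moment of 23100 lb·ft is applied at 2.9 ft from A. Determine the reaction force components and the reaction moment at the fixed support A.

A_x = 0, A_y = 6221 lb, M_A = 57520 lb·ft

Resultant of the distributed load: 752.7 × 7.6 = 5720.52 lb at 5.3 ft from A.
ΣF_x = 0: A_x = 0.
ΣF_y = 0: A_y − 752.7·7.6 − 500 = 0 → A_y = 6221 lb.
ΣM about A: M_A − (752.7·7.6)·5.3 − 500·8.2 − 23100 = 0 → M_A = 57520 lb·ft.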